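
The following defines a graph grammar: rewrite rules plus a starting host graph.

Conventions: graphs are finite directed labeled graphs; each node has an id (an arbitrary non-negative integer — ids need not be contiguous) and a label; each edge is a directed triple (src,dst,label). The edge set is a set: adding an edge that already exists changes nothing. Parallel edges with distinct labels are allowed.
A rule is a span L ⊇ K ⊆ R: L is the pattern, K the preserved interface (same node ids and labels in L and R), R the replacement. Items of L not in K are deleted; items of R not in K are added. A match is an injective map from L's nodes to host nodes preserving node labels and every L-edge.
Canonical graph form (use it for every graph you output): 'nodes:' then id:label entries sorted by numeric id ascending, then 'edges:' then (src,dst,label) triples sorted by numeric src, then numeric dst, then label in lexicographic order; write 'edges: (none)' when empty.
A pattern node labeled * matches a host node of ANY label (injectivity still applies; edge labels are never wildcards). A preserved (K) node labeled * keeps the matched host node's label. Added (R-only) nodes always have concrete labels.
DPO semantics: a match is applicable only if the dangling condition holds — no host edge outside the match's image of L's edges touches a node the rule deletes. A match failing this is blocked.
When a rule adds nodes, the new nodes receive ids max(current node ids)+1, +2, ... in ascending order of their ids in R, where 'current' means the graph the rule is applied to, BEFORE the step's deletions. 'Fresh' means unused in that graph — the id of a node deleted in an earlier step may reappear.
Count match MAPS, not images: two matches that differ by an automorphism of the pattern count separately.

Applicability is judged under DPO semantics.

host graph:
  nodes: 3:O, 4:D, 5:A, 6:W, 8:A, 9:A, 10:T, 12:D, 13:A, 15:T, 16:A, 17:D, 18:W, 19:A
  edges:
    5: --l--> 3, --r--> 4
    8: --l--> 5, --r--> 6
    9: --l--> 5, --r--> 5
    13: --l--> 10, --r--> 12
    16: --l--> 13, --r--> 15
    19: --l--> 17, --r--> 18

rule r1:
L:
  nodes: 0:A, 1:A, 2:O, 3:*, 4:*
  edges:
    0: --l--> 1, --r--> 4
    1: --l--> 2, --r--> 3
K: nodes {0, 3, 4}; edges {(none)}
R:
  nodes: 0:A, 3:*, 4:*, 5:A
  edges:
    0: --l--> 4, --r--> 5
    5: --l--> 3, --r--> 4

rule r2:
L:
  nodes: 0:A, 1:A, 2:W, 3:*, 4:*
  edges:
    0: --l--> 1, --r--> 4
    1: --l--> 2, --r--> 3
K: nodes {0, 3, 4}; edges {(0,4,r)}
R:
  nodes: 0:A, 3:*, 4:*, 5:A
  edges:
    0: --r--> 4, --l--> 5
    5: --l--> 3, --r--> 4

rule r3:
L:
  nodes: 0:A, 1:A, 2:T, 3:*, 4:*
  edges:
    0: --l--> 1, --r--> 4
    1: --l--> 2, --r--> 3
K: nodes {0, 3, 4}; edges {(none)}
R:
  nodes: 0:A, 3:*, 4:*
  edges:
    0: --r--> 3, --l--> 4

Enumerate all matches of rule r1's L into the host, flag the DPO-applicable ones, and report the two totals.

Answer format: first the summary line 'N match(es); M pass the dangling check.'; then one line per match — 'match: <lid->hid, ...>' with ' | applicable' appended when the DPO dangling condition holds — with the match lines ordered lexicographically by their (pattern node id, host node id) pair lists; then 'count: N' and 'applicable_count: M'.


1 match(es); 0 pass the dangling check.
match: 0->8, 1->5, 2->3, 3->4, 4->6
count: 1
applicable_count: 0


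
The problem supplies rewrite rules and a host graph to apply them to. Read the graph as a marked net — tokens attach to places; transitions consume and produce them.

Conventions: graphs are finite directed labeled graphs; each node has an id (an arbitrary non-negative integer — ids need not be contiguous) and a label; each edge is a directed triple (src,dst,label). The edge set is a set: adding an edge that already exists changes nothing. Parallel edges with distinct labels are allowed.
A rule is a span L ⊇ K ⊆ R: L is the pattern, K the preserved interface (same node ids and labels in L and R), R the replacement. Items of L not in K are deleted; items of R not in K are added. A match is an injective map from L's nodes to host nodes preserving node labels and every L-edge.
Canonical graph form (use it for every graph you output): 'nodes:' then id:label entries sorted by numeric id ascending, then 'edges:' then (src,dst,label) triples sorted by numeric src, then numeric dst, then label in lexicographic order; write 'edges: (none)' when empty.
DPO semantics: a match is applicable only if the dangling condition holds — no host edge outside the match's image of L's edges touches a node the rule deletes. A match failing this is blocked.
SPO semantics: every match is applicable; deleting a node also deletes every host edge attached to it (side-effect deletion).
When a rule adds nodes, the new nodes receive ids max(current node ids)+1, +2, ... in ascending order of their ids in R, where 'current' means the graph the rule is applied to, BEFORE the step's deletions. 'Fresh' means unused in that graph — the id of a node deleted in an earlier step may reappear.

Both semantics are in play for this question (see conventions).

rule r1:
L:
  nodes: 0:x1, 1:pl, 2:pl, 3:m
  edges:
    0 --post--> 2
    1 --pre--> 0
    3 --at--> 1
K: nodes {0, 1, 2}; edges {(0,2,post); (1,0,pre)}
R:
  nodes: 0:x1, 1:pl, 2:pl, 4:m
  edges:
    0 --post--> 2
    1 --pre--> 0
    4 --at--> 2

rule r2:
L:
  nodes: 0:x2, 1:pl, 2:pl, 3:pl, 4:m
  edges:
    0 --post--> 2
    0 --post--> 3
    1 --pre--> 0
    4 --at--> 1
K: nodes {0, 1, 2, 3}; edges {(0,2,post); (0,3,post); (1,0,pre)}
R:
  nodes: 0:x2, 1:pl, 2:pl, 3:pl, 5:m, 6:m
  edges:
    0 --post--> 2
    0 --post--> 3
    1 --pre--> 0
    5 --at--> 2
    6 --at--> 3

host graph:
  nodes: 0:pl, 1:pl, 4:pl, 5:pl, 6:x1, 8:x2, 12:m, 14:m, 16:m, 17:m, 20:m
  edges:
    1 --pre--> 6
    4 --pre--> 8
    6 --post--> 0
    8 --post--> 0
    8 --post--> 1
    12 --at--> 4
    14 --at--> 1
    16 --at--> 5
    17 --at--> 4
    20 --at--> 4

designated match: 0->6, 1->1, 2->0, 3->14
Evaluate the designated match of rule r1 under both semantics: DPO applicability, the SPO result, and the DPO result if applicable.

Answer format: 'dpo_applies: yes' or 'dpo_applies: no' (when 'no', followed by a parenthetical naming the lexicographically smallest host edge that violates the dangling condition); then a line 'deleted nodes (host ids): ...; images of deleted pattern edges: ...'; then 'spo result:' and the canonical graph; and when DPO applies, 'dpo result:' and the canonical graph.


dpo_applies: yes
deleted nodes (host ids): 14; images of deleted pattern edges: (14,1,at)
spo result:
nodes: 0:pl, 1:pl, 4:pl, 5:pl, 6:x1, 8:x2, 12:m, 16:m, 17:m, 20:m, 21:m
edges: (1,6,pre); (4,8,pre); (6,0,post); (8,0,post); (8,1,post); (12,4,at); (16,5,at); (17,4,at); (20,4,at); (21,0,at)
dpo result:
nodes: 0:pl, 1:pl, 4:pl, 5:pl, 6:x1, 8:x2, 12:m, 16:m, 17:m, 20:m, 21:m
edges: (1,6,pre); (4,8,pre); (6,0,post); (8,0,post); (8,1,post); (12,4,at); (16,5,at); (17,4,at); (20,4,at); (21,0,at)


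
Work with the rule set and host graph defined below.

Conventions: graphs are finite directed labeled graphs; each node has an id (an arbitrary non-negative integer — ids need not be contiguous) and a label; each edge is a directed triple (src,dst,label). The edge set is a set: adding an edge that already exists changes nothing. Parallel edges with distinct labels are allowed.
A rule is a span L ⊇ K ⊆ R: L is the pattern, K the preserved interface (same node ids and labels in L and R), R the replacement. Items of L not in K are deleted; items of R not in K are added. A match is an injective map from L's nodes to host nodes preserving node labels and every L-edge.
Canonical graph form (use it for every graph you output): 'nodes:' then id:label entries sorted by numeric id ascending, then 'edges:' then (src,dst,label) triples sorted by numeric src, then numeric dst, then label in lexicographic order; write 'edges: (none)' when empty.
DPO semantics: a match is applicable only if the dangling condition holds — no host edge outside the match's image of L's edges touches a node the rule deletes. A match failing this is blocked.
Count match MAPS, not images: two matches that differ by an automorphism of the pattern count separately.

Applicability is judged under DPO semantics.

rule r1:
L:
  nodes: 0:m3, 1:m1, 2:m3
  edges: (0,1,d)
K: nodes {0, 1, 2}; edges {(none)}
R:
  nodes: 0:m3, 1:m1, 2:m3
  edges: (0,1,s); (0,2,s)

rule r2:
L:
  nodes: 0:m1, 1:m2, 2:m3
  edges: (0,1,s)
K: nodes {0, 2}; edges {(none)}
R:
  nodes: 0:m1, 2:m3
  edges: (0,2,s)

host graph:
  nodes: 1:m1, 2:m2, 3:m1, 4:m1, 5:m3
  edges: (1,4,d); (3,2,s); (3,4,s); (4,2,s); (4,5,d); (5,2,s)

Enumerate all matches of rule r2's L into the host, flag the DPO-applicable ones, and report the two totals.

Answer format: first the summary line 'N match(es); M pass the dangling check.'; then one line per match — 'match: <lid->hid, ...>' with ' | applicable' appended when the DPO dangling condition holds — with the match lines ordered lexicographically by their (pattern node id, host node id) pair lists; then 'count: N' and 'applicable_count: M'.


2 match(es); 0 pass the dangling check.
match: 0->3, 1->2, 2->5
match: 0->4, 1->2, 2->5
count: 2
applicable_count: 0


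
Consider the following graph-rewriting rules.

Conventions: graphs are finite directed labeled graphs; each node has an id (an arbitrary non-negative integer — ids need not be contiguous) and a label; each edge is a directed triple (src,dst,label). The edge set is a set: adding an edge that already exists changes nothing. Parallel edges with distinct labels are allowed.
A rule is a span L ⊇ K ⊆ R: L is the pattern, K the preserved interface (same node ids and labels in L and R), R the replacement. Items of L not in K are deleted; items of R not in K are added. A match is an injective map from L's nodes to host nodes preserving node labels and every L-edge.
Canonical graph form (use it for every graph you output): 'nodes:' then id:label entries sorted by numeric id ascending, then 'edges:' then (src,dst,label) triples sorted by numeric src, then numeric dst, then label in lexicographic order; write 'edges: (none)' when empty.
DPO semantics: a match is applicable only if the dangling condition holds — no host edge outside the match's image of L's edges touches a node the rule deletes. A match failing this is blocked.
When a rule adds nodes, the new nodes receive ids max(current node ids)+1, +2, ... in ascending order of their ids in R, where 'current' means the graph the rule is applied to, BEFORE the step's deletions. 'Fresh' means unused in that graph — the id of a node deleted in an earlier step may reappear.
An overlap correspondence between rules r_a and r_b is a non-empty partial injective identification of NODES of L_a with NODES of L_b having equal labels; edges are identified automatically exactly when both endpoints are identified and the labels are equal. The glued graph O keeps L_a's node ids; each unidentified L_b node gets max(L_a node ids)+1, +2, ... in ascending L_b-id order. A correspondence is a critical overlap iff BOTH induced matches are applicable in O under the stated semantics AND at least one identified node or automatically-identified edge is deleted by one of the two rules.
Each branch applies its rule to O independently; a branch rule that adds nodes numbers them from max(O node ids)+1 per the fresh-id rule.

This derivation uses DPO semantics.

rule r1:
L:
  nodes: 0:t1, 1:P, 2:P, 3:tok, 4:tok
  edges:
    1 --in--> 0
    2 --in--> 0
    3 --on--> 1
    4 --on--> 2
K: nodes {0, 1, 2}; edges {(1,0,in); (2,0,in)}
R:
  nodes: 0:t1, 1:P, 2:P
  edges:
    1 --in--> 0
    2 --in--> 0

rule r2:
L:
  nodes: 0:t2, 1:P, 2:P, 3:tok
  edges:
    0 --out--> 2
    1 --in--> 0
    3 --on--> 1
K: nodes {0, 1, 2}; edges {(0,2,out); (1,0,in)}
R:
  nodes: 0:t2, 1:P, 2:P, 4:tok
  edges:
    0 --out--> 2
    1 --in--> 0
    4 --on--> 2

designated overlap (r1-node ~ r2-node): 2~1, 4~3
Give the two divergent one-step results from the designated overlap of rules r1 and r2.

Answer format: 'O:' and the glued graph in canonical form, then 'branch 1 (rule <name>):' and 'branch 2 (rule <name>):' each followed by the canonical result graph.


O:
nodes: 0:t1, 1:P, 2:P, 3:tok, 4:tok, 5:t2, 6:P
edges: (1,0,in); (2,0,in); (2,5,in); (3,1,on); (4,2,on); (5,6,out)
branch 1 (rule r1):
nodes: 0:t1, 1:P, 2:P, 5:t2, 6:P
edges: (1,0,in); (2,0,in); (2,5,in); (5,6,out)
branch 2 (rule r2):
nodes: 0:t1, 1:P, 2:P, 3:tok, 5:t2, 6:P, 7:tok
edges: (1,0,in); (2,0,in); (2,5,in); (3,1,on); (5,6,out); (7,6,on)


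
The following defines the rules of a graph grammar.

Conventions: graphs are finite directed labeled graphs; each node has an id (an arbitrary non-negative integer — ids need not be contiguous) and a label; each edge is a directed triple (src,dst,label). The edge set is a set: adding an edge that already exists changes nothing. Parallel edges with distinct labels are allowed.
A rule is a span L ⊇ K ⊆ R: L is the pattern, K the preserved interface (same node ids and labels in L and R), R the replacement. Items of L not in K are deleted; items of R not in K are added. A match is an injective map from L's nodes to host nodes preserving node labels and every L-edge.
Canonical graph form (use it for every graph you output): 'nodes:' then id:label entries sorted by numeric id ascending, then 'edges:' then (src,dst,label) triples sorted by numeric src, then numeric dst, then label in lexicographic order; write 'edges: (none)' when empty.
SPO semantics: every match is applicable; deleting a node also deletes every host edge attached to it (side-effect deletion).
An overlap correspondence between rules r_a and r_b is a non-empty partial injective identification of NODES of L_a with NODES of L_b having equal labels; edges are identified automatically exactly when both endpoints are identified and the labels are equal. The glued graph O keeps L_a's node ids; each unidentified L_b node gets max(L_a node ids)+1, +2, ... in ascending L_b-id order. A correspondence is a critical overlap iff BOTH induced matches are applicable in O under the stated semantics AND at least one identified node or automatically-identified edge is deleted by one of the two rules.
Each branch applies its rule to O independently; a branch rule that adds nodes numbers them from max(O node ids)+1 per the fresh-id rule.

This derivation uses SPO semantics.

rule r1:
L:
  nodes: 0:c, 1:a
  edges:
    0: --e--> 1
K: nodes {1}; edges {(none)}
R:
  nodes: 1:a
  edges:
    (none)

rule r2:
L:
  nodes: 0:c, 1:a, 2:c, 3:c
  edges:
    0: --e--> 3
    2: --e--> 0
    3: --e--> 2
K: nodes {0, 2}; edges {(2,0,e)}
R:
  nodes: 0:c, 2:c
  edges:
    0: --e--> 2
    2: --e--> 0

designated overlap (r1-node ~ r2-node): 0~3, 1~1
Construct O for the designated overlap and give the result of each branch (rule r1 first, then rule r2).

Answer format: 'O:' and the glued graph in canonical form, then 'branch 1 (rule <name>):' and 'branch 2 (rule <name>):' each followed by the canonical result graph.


O:
nodes: 0:c, 1:a, 2:c, 3:c
edges: (0,1,e); (0,3,e); (2,0,e); (3,2,e)
branch 1 (rule r1):
nodes: 1:a, 2:c, 3:c
edges: (3,2,e)
branch 2 (rule r2):
nodes: 2:c, 3:c
edges: (2,3,e); (3,2,e)


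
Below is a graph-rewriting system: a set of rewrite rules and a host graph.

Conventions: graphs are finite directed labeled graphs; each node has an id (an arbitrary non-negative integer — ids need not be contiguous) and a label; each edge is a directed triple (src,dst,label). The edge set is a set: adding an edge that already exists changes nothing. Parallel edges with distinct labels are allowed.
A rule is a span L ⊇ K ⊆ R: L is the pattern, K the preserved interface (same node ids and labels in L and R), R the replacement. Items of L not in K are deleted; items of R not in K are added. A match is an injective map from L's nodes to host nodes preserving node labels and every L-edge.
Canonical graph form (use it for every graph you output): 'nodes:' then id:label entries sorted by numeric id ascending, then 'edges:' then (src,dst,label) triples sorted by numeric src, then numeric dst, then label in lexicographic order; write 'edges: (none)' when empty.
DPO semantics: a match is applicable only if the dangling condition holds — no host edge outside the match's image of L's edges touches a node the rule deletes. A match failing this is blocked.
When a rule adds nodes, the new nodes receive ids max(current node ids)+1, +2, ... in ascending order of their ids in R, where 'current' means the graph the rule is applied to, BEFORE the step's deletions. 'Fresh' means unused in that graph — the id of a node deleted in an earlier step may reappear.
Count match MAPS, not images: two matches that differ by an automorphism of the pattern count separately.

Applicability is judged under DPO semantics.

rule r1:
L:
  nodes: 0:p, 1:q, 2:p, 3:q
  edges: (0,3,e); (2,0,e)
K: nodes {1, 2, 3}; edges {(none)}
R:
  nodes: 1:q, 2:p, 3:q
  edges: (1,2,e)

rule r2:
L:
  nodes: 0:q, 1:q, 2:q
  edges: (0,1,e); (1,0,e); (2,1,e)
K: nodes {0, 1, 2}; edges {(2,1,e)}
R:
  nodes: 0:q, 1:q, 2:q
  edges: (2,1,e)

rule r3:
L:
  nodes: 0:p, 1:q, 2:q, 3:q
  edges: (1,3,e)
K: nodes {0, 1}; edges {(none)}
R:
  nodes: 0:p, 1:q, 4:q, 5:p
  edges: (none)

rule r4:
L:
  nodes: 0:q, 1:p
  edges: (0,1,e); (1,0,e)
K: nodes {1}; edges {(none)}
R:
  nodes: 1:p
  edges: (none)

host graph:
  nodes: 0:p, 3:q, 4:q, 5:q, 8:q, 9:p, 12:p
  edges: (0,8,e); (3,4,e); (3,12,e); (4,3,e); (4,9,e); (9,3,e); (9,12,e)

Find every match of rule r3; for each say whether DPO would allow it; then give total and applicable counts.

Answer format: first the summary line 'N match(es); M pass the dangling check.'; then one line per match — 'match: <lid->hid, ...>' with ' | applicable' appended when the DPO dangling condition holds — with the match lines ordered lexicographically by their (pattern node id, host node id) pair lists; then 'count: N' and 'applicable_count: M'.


12 match(es); 0 pass the dangling check.
match: 0->0, 1->3, 2->5, 3->4
match: 0->0, 1->3, 2->8, 3->4
match: 0->0, 1->4, 2->5, 3->3
match: 0->0, 1->4, 2->8, 3->3
match: 0->9, 1->3, 2->5, 3->4
match: 0->9, 1->3, 2->8, 3->4
match: 0->9, 1->4, 2->5, 3->3
match: 0->9, 1->4, 2->8, 3->3
match: 0->12, 1->3, 2->5, 3->4
match: 0->12, 1->3, 2->8, 3->4
match: 0->12, 1->4, 2->5, 3->3
match: 0->12, 1->4, 2->8, 3->3
count: 12
applicable_count: 0


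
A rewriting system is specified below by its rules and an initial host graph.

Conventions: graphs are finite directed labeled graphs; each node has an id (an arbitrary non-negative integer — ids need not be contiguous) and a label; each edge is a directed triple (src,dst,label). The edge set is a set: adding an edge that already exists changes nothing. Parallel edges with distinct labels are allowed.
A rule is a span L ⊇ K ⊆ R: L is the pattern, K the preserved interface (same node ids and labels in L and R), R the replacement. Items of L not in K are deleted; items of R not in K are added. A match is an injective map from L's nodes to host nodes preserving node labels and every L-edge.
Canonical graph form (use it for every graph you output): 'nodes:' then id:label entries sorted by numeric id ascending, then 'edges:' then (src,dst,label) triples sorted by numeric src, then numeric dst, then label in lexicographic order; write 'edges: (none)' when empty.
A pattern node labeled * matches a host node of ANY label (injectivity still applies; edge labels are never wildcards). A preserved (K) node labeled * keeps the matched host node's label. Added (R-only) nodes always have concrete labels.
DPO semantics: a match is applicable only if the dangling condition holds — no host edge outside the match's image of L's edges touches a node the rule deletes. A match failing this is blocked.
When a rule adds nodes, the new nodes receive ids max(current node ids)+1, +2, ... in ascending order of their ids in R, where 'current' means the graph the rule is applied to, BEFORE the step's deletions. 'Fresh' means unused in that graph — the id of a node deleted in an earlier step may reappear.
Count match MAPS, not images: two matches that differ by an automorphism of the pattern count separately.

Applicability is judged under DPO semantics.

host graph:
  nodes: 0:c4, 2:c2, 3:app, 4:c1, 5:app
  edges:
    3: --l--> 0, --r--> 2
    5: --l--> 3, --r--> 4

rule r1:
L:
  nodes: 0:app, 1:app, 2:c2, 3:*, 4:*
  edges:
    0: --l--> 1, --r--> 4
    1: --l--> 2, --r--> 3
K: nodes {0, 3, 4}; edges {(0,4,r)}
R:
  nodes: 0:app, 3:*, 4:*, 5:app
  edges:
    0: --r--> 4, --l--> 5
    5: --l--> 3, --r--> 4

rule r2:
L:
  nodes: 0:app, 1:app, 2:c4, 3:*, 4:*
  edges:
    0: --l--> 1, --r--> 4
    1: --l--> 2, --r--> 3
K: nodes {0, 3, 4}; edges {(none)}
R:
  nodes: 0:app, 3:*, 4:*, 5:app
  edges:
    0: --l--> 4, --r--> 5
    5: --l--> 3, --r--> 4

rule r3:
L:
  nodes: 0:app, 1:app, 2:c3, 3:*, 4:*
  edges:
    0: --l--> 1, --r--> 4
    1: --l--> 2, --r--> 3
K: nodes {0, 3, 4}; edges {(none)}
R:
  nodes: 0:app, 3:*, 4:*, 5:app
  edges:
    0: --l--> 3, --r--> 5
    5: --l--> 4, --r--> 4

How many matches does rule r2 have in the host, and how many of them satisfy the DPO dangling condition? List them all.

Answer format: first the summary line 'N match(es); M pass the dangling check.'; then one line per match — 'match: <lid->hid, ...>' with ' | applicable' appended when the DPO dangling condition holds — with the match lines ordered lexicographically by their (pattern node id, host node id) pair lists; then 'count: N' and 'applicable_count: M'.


1 match(es); 1 pass the dangling check.
match: 0->5, 1->3, 2->0, 3->2, 4->4 | applicable
count: 1
applicable_count: 1


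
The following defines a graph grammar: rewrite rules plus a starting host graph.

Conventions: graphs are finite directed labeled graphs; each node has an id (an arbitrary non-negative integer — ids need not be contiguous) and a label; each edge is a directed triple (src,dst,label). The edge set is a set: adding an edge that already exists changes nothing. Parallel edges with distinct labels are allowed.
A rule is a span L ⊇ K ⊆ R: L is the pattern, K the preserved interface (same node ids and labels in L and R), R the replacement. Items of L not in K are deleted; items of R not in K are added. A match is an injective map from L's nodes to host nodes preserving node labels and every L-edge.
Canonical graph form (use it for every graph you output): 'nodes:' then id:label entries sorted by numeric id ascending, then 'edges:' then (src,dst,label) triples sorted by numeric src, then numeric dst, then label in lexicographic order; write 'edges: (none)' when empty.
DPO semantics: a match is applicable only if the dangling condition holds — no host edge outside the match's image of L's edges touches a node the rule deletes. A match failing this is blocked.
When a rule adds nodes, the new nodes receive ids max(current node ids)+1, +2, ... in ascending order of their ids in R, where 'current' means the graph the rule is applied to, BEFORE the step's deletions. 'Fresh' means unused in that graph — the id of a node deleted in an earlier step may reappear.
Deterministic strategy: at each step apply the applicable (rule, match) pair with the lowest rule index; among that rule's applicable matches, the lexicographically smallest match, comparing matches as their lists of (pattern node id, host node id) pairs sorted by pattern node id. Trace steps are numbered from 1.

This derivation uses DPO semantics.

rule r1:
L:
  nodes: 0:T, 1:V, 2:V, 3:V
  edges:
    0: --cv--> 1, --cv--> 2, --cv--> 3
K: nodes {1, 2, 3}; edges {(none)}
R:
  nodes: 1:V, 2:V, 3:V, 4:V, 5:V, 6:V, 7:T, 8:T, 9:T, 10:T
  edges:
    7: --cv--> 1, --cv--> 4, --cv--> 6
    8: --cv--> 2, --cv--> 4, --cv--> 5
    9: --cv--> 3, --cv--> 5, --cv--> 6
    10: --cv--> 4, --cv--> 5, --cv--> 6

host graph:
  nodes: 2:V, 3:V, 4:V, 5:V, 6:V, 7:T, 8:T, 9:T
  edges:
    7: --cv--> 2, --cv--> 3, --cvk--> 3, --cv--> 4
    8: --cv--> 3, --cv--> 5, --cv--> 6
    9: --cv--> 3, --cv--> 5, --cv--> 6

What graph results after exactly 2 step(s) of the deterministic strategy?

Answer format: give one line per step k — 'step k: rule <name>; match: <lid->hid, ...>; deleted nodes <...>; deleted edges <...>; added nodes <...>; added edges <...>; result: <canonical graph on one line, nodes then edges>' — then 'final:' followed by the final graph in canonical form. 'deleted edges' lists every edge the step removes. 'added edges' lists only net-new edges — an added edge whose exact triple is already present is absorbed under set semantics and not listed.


step 1: rule r1; match: 0->8, 1->3, 2->5, 3->6; deleted nodes 8; deleted edges (8,3,cv); (8,5,cv); (8,6,cv); added nodes 10, 11, 12, 13, 14, 15, 16; added edges (13,3,cv); (13,10,cv); (13,12,cv); (14,5,cv); (14,10,cv); (14,11,cv); (15,6,cv); (15,11,cv); (15,12,cv); (16,10,cv); (16,11,cv); (16,12,cv); result: nodes: 2:V, 3:V, 4:V, 5:V, 6:V, 7:T, 9:T, 10:V, 11:V, 12:V, 13:T, 14:T, 15:T, 16:T edges: (7,2,cv); (7,3,cv); (7,3,cvk); (7,4,cv); (9,3,cv); (9,5,cv); (9,6,cv); (13,3,cv); (13,10,cv); (13,12,cv); (14,5,cv); (14,10,cv); (14,11,cv); (15,6,cv); (15,11,cv); (15,12,cv); (16,10,cv); (16,11,cv); (16,12,cv)
step 2: rule r1; match: 0->9, 1->3, 2->5, 3->6; deleted nodes 9; deleted edges (9,3,cv); (9,5,cv); (9,6,cv); added nodes 17, 18, 19, 20, 21, 22, 23; added edges (20,3,cv); (20,17,cv); (20,19,cv); (21,5,cv); (21,17,cv); (21,18,cv); (22,6,cv); (22,18,cv); (22,19,cv); (23,17,cv); (23,18,cv); (23,19,cv); result: nodes: 2:V, 3:V, 4:V, 5:V, 6:V, 7:T, 10:V, 11:V, 12:V, 13:T, 14:T, 15:T, 16:T, 17:V, 18:V, 19:V, 20:T, 21:T, 22:T, 23:T edges: (7,2,cv); (7,3,cv); (7,3,cvk); (7,4,cv); (13,3,cv); (13,10,cv); (13,12,cv); (14,5,cv); (14,10,cv); (14,11,cv); (15,6,cv); (15,11,cv); (15,12,cv); (16,10,cv); (16,11,cv); (16,12,cv); (20,3,cv); (20,17,cv); (20,19,cv); (21,5,cv); (21,17,cv); (21,18,cv); (22,6,cv); (22,18,cv); (22,19,cv); (23,17,cv); (23,18,cv); (23,19,cv)
final:
nodes: 2:V, 3:V, 4:V, 5:V, 6:V, 7:T, 10:V, 11:V, 12:V, 13:T, 14:T, 15:T, 16:T, 17:V, 18:V, 19:V, 20:T, 21:T, 22:T, 23:T
edges: (7,2,cv); (7,3,cv); (7,3,cvk); (7,4,cv); (13,3,cv); (13,10,cv); (13,12,cv); (14,5,cv); (14,10,cv); (14,11,cv); (15,6,cv); (15,11,cv); (15,12,cv); (16,10,cv); (16,11,cv); (16,12,cv); (20,3,cv); (20,17,cv); (20,19,cv); (21,5,cv); (21,17,cv); (21,18,cv); (22,6,cv); (22,18,cv); (22,19,cv); (23,17,cv); (23,18,cv); (23,19,cv)


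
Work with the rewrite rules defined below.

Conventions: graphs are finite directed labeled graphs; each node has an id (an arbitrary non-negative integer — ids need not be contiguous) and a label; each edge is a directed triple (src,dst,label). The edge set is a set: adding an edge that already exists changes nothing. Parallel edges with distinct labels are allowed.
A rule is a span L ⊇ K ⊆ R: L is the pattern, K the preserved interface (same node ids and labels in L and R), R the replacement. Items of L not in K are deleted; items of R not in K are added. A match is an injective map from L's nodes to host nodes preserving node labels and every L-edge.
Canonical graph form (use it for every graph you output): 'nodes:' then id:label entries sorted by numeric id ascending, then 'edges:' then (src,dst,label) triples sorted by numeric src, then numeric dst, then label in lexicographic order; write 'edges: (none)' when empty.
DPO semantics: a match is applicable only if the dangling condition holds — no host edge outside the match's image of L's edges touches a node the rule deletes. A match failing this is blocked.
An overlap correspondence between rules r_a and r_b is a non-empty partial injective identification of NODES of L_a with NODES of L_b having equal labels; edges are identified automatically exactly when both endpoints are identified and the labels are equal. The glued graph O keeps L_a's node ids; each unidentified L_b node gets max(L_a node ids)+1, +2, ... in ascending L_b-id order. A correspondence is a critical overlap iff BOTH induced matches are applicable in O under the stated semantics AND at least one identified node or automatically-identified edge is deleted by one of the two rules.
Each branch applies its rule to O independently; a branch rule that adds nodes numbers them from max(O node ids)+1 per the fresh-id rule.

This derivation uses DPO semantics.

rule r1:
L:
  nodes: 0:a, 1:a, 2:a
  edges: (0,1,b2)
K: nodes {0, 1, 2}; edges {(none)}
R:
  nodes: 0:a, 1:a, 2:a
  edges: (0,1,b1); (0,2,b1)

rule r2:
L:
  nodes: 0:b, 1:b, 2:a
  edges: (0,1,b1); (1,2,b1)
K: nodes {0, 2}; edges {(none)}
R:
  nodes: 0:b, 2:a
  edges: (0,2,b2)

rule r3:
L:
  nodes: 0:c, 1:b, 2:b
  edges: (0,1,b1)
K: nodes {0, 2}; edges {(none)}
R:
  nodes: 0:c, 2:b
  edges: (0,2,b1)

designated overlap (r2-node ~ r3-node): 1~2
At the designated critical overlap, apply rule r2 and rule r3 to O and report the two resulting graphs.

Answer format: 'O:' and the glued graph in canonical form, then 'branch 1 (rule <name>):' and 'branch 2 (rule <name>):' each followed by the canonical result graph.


O:
nodes: 0:b, 1:b, 2:a, 3:c, 4:b
edges: (0,1,b1); (1,2,b1); (3,4,b1)
branch 1 (rule r2):
nodes: 0:b, 2:a, 3:c, 4:b
edges: (0,2,b2); (3,4,b1)
branch 2 (rule r3):
nodes: 0:b, 1:b, 2:a, 3:c
edges: (0,1,b1); (1,2,b1); (3,1,b1)


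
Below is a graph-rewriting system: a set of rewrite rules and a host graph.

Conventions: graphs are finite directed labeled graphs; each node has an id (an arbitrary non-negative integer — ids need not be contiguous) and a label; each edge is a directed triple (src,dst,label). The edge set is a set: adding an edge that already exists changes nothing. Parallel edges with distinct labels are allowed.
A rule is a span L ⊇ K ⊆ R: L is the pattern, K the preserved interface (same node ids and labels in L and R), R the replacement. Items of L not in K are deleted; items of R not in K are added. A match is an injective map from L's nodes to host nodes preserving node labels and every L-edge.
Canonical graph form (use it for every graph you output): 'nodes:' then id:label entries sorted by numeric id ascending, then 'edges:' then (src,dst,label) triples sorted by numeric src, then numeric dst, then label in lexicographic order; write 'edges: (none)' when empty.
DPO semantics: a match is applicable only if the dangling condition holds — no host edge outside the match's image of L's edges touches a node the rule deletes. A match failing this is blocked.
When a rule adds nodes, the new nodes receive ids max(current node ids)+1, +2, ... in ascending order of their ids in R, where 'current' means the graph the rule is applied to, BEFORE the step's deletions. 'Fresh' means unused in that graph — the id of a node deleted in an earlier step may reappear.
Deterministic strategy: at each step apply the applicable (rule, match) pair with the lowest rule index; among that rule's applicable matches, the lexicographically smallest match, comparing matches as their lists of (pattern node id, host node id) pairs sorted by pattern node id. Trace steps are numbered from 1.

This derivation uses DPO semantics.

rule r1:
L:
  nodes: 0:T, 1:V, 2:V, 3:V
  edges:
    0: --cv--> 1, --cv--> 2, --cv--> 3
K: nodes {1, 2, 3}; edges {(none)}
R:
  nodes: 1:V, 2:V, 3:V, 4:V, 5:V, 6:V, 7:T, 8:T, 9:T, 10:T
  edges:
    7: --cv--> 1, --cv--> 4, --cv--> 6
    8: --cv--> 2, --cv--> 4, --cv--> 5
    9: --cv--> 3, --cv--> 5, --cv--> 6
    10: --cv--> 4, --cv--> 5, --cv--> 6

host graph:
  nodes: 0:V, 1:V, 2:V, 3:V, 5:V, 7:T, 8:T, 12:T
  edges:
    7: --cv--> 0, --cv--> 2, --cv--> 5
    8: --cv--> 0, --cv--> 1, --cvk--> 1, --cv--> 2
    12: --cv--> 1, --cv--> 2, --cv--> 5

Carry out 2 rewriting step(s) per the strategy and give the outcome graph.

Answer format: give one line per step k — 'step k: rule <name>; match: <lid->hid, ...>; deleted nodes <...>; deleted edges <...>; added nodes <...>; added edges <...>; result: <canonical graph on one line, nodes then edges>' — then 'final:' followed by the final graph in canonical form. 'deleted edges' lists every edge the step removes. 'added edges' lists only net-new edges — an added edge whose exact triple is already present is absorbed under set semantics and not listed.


step 1: rule r1; match: 0->7, 1->0, 2->2, 3->5; deleted nodes 7; deleted edges (7,0,cv); (7,2,cv); (7,5,cv); added nodes 13, 14, 15, 16, 17, 18, 19; added edges (16,0,cv); (16,13,cv); (16,15,cv); (17,2,cv); (17,13,cv); (17,14,cv); (18,5,cv); (18,14,cv); (18,15,cv); (19,13,cv); (19,14,cv); (19,15,cv); result: nodes: 0:V, 1:V, 2:V, 3:V, 5:V, 8:T, 12:T, 13:V, 14:V, 15:V, 16:T, 17:T, 18:T, 19:T edges: (8,0,cv); (8,1,cv); (8,1,cvk); (8,2,cv); (12,1,cv); (12,2,cv); (12,5,cv); (16,0,cv); (16,13,cv); (16,15,cv); (17,2,cv); (17,13,cv); (17,14,cv); (18,5,cv); (18,14,cv); (18,15,cv); (19,13,cv); (19,14,cv); (19,15,cv)
step 2: rule r1; match: 0->12, 1->1, 2->2, 3->5; deleted nodes 12; deleted edges (12,1,cv); (12,2,cv); (12,5,cv); added nodes 20, 21, 22, 23, 24, 25, 26; added edges (23,1,cv); (23,20,cv); (23,22,cv); (24,2,cv); (24,20,cv); (24,21,cv); (25,5,cv); (25,21,cv); (25,22,cv); (26,20,cv); (26,21,cv); (26,22,cv); result: nodes: 0:V, 1:V, 2:V, 3:V, 5:V, 8:T, 13:V, 14:V, 15:V, 16:T, 17:T, 18:T, 19:T, 20:V, 21:V, 22:V, 23:T, 24:T, 25:T, 26:T edges: (8,0,cv); (8,1,cv); (8,1,cvk); (8,2,cv); (16,0,cv); (16,13,cv); (16,15,cv); (17,2,cv); (17,13,cv); (17,14,cv); (18,5,cv); (18,14,cv); (18,15,cv); (19,13,cv); (19,14,cv); (19,15,cv); (23,1,cv); (23,20,cv); (23,22,cv); (24,2,cv); (24,20,cv); (24,21,cv); (25,5,cv); (25,21,cv); (25,22,cv); (26,20,cv); (26,21,cv); (26,22,cv)
final:
nodes: 0:V, 1:V, 2:V, 3:V, 5:V, 8:T, 13:V, 14:V, 15:V, 16:T, 17:T, 18:T, 19:T, 20:V, 21:V, 22:V, 23:T, 24:T, 25:T, 26:T
edges: (8,0,cv); (8,1,cv); (8,1,cvk); (8,2,cv); (16,0,cv); (16,13,cv); (16,15,cv); (17,2,cv); (17,13,cv); (17,14,cv); (18,5,cv); (18,14,cv); (18,15,cv); (19,13,cv); (19,14,cv); (19,15,cv); (23,1,cv); (23,20,cv); (23,22,cv); (24,2,cv); (24,20,cv); (24,21,cv); (25,5,cv); (25,21,cv); (25,22,cv); (26,20,cv); (26,21,cv); (26,22,cv)


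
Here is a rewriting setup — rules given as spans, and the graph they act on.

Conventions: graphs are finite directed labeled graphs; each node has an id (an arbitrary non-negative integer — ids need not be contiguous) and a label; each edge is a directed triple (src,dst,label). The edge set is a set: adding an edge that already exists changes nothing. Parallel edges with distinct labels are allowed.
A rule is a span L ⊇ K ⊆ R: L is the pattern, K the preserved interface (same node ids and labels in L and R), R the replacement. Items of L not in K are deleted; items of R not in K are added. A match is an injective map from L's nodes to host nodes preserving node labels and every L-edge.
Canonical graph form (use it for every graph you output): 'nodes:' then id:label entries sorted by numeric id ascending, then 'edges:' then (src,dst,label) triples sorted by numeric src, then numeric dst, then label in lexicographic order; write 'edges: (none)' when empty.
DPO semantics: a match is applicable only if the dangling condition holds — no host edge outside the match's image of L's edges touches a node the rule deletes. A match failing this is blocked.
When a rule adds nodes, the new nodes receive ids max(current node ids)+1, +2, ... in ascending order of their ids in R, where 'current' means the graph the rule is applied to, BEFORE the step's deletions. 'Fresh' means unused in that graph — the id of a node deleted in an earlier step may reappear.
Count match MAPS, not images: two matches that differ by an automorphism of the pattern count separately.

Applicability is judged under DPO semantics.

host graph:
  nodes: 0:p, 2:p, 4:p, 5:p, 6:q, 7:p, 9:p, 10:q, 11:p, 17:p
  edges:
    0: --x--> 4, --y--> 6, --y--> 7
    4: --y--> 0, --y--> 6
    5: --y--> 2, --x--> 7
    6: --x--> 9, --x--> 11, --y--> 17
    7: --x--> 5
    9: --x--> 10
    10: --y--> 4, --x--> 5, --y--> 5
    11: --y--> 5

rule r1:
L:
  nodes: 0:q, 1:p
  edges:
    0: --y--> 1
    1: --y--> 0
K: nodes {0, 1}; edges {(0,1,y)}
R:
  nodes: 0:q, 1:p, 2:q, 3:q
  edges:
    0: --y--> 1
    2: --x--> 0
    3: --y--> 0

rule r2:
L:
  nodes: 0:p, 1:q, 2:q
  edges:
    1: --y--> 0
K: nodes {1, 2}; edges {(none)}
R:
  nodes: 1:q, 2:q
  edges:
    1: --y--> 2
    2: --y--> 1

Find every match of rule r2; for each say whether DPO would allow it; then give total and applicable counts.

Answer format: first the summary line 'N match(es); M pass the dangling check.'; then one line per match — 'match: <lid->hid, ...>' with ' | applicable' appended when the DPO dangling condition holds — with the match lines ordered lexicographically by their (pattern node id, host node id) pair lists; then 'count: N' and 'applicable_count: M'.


3 match(es); 1 pass the dangling check.
match: 0->4, 1->10, 2->6
match: 0->5, 1->10, 2->6
match: 0->17, 1->6, 2->10 | applicable
count: 3
applicable_count: 1


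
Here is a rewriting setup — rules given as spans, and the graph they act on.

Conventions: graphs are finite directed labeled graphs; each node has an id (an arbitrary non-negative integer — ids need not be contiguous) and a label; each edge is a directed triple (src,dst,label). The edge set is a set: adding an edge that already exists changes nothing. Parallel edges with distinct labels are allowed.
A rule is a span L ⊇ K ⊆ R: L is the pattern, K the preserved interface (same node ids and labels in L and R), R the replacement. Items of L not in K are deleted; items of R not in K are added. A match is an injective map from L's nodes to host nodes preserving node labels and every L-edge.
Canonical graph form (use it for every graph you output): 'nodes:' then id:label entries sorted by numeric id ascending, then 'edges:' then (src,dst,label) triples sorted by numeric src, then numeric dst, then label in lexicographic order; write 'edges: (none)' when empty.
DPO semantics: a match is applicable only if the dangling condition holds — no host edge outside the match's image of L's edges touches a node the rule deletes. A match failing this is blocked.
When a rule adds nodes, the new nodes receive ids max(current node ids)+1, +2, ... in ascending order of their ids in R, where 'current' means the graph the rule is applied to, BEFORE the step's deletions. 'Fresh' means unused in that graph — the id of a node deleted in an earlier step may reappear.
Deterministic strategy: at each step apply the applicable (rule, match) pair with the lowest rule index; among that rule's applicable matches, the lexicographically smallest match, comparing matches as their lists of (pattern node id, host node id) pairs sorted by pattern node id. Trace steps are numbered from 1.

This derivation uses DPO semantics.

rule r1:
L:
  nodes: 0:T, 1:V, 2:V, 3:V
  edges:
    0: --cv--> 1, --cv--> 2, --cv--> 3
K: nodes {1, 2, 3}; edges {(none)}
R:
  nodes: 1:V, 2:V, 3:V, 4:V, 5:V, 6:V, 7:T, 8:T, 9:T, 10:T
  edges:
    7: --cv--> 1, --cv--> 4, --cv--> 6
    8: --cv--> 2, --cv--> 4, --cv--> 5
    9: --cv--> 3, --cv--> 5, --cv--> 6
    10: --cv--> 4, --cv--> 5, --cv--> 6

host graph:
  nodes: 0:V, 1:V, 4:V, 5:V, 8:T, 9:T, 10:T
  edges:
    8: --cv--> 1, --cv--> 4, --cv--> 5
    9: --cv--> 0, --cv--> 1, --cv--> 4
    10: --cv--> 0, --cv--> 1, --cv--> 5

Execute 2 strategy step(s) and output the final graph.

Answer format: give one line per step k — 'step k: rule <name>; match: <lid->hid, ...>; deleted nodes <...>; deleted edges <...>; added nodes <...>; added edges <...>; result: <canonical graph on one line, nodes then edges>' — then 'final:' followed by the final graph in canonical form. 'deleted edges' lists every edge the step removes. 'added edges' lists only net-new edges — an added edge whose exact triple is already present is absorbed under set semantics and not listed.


step 1: rule r1; match: 0->8, 1->1, 2->4, 3->5; deleted nodes 8; deleted edges (8,1,cv); (8,4,cv); (8,5,cv); added nodes 11, 12, 13, 14, 15, 16, 17; added edges (14,1,cv); (14,11,cv); (14,13,cv); (15,4,cv); (15,11,cv); (15,12,cv); (16,5,cv); (16,12,cv); (16,13,cv); (17,11,cv); (17,12,cv); (17,13,cv); result: nodes: 0:V, 1:V, 4:V, 5:V, 9:T, 10:T, 11:V, 12:V, 13:V, 14:T, 15:T, 16:T, 17:T edges: (9,0,cv); (9,1,cv); (9,4,cv); (10,0,cv); (10,1,cv); (10,5,cv); (14,1,cv); (14,11,cv); (14,13,cv); (15,4,cv); (15,11,cv); (15,12,cv); (16,5,cv); (16,12,cv); (16,13,cv); (17,11,cv); (17,12,cv); (17,13,cv)
step 2: rule r1; match: 0->9, 1->0, 2->1, 3->4; deleted nodes 9; deleted edges (9,0,cv); (9,1,cv); (9,4,cv); added nodes 18, 19, 20, 21, 22, 23, 24; added edges (21,0,cv); (21,18,cv); (21,20,cv); (22,1,cv); (22,18,cv); (22,19,cv); (23,4,cv); (23,19,cv); (23,20,cv); (24,18,cv); (24,19,cv); (24,20,cv); result: nodes: 0:V, 1:V, 4:V, 5:V, 10:T, 11:V, 12:V, 13:V, 14:T, 15:T, 16:T, 17:T, 18:V, 19:V, 20:V, 21:T, 22:T, 23:T, 24:T edges: (10,0,cv); (10,1,cv); (10,5,cv); (14,1,cv); (14,11,cv); (14,13,cv); (15,4,cv); (15,11,cv); (15,12,cv); (16,5,cv); (16,12,cv); (16,13,cv); (17,11,cv); (17,12,cv); (17,13,cv); (21,0,cv); (21,18,cv); (21,20,cv); (22,1,cv); (22,18,cv); (22,19,cv); (23,4,cv); (23,19,cv); (23,20,cv); (24,18,cv); (24,19,cv); (24,20,cv)
final:
nodes: 0:V, 1:V, 4:V, 5:V, 10:T, 11:V, 12:V, 13:V, 14:T, 15:T, 16:T, 17:T, 18:V, 19:V, 20:V, 21:T, 22:T, 23:T, 24:T
edges: (10,0,cv); (10,1,cv); (10,5,cv); (14,1,cv); (14,11,cv); (14,13,cv); (15,4,cv); (15,11,cv); (15,12,cv); (16,5,cv); (16,12,cv); (16,13,cv); (17,11,cv); (17,12,cv); (17,13,cv); (21,0,cv); (21,18,cv); (21,20,cv); (22,1,cv); (22,18,cv); (22,19,cv); (23,4,cv); (23,19,cv); (23,20,cv); (24,18,cv); (24,19,cv); (24,20,cv)
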